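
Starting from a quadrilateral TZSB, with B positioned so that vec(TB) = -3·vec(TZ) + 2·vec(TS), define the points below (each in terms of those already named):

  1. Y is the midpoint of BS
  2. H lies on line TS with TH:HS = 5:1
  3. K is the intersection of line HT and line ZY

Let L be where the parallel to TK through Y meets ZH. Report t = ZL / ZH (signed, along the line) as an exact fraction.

Set T = (0, 0), Z = (1, 0), S = (0, 1), B = (-3, 2); any affine frame gives the same invariant.
1. Y is the midpoint of BS ⇒ Y = (-3/2, 3/2)
2. H lies on line TS with TH:HS = 5:1 ⇒ H = (0, 5/6)
3. K is the intersection of line HT and line ZY ⇒ K = (0, 3/5)
through Y parallel to TK: direction (0, 3/5); meets ZH at L = (-3/2, 25/12)
L = Z + t·(H−Z) with t = 5/2

t = 5/2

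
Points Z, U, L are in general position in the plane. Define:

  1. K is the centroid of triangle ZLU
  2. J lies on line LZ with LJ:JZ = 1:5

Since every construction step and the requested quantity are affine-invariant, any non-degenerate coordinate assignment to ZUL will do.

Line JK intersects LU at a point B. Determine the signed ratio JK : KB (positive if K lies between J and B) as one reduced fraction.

JK:KB = -1/2

Set Z = (0, 0), U = (1, 0), L = (0, 1); any affine frame gives the same invariant.
1. K is the centroid of triangle ZLU ⇒ K = (1/3, 1/3)
2. J lies on line LZ with LJ:JZ = 1:5 ⇒ J = (0, 5/6)
line JK meets LU at B = (-1/3, 4/3)
K = J + t·(B−J) with t = -1, so JK:KB = -1:2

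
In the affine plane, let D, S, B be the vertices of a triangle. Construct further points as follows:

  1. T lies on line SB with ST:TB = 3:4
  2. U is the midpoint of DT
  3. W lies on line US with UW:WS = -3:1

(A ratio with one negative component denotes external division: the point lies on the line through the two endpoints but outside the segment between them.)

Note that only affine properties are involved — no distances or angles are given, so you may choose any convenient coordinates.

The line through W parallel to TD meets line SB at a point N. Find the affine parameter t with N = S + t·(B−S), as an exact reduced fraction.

Work in coordinates with D = (0, 0), S = (1, 0), B = (0, 1).
1. T lies on line SB with ST:TB = 3:4 ⇒ T = (4/7, 3/7)
2. U is the midpoint of DT ⇒ U = (2/7, 3/14)
3. W lies on line US with UW:WS = -3:1 ⇒ W = (19/14, -3/28)
through W parallel to TD: direction (-4/7, -3/7); meets SB at N = (17/14, -3/14)
N = S + t·(B−S) with t = -3/14

t = -3/14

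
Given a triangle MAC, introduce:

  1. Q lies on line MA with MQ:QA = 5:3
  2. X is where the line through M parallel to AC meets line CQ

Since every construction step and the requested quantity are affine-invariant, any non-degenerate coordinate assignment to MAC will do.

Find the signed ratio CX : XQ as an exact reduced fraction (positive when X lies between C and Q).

Work in coordinates with M = (0, 0), A = (1, 0), C = (0, 1).
1. Q lies on line MA with MQ:QA = 5:3 ⇒ Q = (5/8, 0)
2. X is where the line through M parallel to AC meets line CQ ⇒ X = (5/3, -5/3)
X = C + t·(Q−C) with t = 8/3, so CX:XQ = t:(1−t) = 8/3:-5/3

CX:XQ = -8/5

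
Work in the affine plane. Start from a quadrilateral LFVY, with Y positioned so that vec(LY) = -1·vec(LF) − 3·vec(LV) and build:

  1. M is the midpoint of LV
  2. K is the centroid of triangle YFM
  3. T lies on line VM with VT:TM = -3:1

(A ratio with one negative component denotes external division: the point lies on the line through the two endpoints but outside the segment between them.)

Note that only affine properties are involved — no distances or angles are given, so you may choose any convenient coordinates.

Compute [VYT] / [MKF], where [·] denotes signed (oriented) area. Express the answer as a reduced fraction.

Set L = (0, 0), F = (1, 0), V = (0, 1), Y = (-1, -3); any affine frame gives the same invariant.
1. M is the midpoint of LV ⇒ M = (0, 1/2)
2. K is the centroid of triangle YFM ⇒ K = (0, -5/6)
3. T lies on line VM with VT:TM = -3:1 ⇒ T = (0, 1/4)
2·[VYT] = 3/4, 2·[MKF] = 4/3
[VYT]:[MKF] = 3/4:4/3 = 9/16

[VYT]:[MKF] = 9/16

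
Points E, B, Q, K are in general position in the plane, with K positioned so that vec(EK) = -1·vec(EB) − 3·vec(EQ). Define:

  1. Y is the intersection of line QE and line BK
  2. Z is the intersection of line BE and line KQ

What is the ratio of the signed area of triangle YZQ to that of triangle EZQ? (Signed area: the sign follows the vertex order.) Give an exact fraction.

[YZQ]:[EZQ] = 5/2

Set E = (0, 0), B = (1, 0), Q = (0, 1), K = (-1, -3); any affine frame gives the same invariant.
1. Y is the intersection of line QE and line BK ⇒ Y = (0, -3/2)
2. Z is the intersection of line BE and line KQ ⇒ Z = (-1/4, 0)
2·[YZQ] = -5/8, 2·[EZQ] = -1/4
[YZQ]:[EZQ] = -5/8:-1/4 = 5/2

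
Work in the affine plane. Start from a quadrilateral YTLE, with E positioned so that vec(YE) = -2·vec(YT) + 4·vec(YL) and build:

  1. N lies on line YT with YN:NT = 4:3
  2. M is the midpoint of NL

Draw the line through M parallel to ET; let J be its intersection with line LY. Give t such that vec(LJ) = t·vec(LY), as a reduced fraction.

t = 5/42

Assign Y = (0, 0), T = (1, 0), L = (0, 1), E = (-2, 4) — the answer is frame-independent, so this choice is without loss of generality.
1. N lies on line YT with YN:NT = 4:3 ⇒ N = (4/7, 0)
2. M is the midpoint of NL ⇒ M = (2/7, 1/2)
through M parallel to ET: direction (3, -4); meets LY at J = (0, 37/42)
J = L + t·(Y−L) with t = 5/42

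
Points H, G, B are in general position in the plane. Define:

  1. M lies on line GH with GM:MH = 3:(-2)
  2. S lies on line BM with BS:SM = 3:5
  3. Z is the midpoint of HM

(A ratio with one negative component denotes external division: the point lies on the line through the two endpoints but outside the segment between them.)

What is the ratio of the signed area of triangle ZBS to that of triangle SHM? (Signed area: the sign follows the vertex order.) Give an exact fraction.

[ZBS]:[SHM] = -3/10

Choose coordinates H = (0, 0), G = (1, 0), B = (0, 1).
1. M lies on line GH with GM:MH = 3:(-2) ⇒ M = (-2, 0)
2. S lies on line BM with BS:SM = 3:5 ⇒ S = (-3/4, 5/8)
3. Z is the midpoint of HM ⇒ Z = (-1, 0)
2·[ZBS] = 3/8, 2·[SHM] = -5/4
[ZBS]:[SHM] = 3/8:-5/4 = -3/10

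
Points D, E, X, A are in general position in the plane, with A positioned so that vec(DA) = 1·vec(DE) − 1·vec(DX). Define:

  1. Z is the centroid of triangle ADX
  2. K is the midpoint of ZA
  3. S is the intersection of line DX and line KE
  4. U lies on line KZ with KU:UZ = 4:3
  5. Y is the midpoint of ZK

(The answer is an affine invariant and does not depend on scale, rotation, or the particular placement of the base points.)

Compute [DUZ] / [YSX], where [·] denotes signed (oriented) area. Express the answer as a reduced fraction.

[DUZ]:[YSX] = -2/35

Choose coordinates D = (0, 0), E = (1, 0), X = (0, 1), A = (1, -1).
1. Z is the centroid of triangle ADX ⇒ Z = (1/3, 0)
2. K is the midpoint of ZA ⇒ K = (2/3, -1/2)
3. S is the intersection of line DX and line KE ⇒ S = (0, -3/2)
4. U lies on line KZ with KU:UZ = 4:3 ⇒ U = (10/21, -3/14)
5. Y is the midpoint of ZK ⇒ Y = (1/2, -1/4)
2·[DUZ] = 1/14, 2·[YSX] = -5/4
[DUZ]:[YSX] = 1/14:-5/4 = -2/35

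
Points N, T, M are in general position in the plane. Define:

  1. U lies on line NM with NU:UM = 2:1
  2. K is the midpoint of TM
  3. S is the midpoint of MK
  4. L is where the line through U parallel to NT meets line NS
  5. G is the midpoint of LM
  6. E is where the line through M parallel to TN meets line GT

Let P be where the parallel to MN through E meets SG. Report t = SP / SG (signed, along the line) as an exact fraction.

Work in coordinates with N = (0, 0), T = (1, 0), M = (0, 1).
1. U lies on line NM with NU:UM = 2:1 ⇒ U = (0, 2/3)
2. K is the midpoint of TM ⇒ K = (1/2, 1/2)
3. S is the midpoint of MK ⇒ S = (1/4, 3/4)
4. L is where the line through U parallel to NT meets line NS ⇒ L = (2/9, 2/3)
5. G is the midpoint of LM ⇒ G = (1/9, 5/6)
6. E is where the line through M parallel to TN meets line GT ⇒ E = (-1/15, 1)
through E parallel to MN: direction (0, -1); meets SG at P = (-1/15, 47/50)
P = S + t·(G−S) with t = 57/25

t = 57/25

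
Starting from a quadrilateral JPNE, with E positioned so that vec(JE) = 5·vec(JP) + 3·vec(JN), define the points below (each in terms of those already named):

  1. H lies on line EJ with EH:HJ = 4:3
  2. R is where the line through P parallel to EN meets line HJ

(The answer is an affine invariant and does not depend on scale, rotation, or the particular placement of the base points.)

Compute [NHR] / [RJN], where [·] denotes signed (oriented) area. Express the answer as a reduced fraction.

Choose coordinates J = (0, 0), P = (1, 0), N = (0, 1), E = (5, 3).
1. H lies on line EJ with EH:HJ = 4:3 ⇒ H = (15/7, 9/7)
2. R is where the line through P parallel to EN meets line HJ ⇒ R = (-2, -6/5)
2·[NHR] = -29/7, 2·[RJN] = 2
[NHR]:[RJN] = -29/7:2 = -29/14

[NHR]:[RJN] = -29/14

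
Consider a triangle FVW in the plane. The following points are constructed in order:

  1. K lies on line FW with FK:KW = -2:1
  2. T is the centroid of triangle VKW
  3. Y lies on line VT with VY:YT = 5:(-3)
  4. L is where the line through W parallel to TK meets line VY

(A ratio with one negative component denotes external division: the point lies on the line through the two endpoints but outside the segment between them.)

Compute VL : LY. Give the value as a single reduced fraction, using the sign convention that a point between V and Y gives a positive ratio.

Choose coordinates F = (0, 0), V = (1, 0), W = (0, 1).
1. K lies on line FW with FK:KW = -2:1 ⇒ K = (0, 2)
2. T is the centroid of triangle VKW ⇒ T = (1/3, 1)
3. Y lies on line VT with VY:YT = 5:(-3) ⇒ Y = (-2/3, 5/2)
4. L is where the line through W parallel to TK meets line VY ⇒ L = (-1/3, 2)
L = V + t·(Y−V) with t = 4/5, so VL:LY = t:(1−t) = 4/5:1/5

VL:LY = 4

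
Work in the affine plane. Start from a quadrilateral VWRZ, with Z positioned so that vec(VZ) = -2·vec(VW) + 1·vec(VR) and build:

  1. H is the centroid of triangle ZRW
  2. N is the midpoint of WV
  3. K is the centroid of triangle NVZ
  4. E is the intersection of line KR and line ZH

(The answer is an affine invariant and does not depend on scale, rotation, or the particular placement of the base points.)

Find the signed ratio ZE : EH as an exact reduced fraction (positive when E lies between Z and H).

ZE:EH = -24

Work in coordinates with V = (0, 0), W = (1, 0), R = (0, 1), Z = (-2, 1).
1. H is the centroid of triangle ZRW ⇒ H = (-1/3, 2/3)
2. N is the midpoint of WV ⇒ N = (1/2, 0)
3. K is the centroid of triangle NVZ ⇒ K = (-1/2, 1/3)
4. E is the intersection of line KR and line ZH ⇒ E = (-6/23, 15/23)
E = Z + t·(H−Z) with t = 24/23, so ZE:EH = t:(1−t) = 24/23:-1/23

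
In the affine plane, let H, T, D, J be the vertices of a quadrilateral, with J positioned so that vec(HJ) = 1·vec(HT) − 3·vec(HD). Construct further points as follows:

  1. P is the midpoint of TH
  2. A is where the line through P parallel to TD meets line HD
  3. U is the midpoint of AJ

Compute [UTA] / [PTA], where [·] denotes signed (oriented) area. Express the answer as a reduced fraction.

Choose coordinates H = (0, 0), T = (1, 0), D = (0, 1), J = (1, -3).
1. P is the midpoint of TH ⇒ P = (1/2, 0)
2. A is where the line through P parallel to TD meets line HD ⇒ A = (0, 1/2)
3. U is the midpoint of AJ ⇒ U = (1/2, -5/4)
2·[UTA] = 3/2, 2·[PTA] = 1/4
[UTA]:[PTA] = 3/2:1/4 = 6

[UTA]:[PTA] = 6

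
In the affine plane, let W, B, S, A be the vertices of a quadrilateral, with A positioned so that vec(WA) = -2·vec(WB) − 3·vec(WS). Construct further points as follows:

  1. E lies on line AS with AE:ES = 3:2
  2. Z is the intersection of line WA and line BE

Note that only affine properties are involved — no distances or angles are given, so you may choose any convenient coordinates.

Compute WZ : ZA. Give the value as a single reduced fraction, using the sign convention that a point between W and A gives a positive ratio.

WZ:ZA = 1/6

Work in coordinates with W = (0, 0), B = (1, 0), S = (0, 1), A = (-2, -3).
1. E lies on line AS with AE:ES = 3:2 ⇒ E = (-4/5, -3/5)
2. Z is the intersection of line WA and line BE ⇒ Z = (-2/7, -3/7)
Z = W + t·(A−W) with t = 1/7, so WZ:ZA = t:(1−t) = 1/7:6/7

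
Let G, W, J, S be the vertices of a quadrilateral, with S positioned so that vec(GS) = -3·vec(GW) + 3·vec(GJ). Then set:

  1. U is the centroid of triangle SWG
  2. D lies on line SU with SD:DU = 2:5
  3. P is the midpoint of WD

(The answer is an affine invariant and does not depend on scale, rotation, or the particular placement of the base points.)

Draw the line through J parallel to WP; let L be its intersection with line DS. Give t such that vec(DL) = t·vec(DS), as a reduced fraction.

t = 19/6

Assign G = (0, 0), W = (1, 0), J = (0, 1), S = (-3, 3) — the answer is frame-independent, so this choice is without loss of generality.
1. U is the centroid of triangle SWG ⇒ U = (-2/3, 1)
2. D lies on line SU with SD:DU = 2:5 ⇒ D = (-7/3, 17/7)
3. P is the midpoint of WD ⇒ P = (-2/3, 17/14)
through J parallel to WP: direction (-5/3, 17/14); meets DS at L = (-40/9, 89/21)
L = D + t·(S−D) with t = 19/6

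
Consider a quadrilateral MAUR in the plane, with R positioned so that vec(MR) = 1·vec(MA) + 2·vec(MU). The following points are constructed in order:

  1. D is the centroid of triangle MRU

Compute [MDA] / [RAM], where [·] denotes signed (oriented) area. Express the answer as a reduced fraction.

Work in coordinates with M = (0, 0), A = (1, 0), U = (0, 1), R = (1, 2).
1. D is the centroid of triangle MRU ⇒ D = (1/3, 1)
2·[MDA] = -1, 2·[RAM] = -2
[MDA]:[RAM] = -1:-2 = 1/2

[MDA]:[RAM] = 1/2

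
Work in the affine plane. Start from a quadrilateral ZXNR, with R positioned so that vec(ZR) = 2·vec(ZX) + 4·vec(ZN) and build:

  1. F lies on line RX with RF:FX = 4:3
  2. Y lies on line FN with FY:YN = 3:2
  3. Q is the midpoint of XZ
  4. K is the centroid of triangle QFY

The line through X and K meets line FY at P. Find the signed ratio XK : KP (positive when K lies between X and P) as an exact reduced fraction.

Set Z = (0, 0), X = (1, 0), N = (0, 1), R = (2, 4); any affine frame gives the same invariant.
1. F lies on line RX with RF:FX = 4:3 ⇒ F = (10/7, 12/7)
2. Y lies on line FN with FY:YN = 3:2 ⇒ Y = (4/7, 9/7)
3. Q is the midpoint of XZ ⇒ Q = (1/2, 0)
4. K is the centroid of triangle QFY ⇒ K = (5/6, 1)
line XK meets FY at P = (10/13, 18/13)
K = X + t·(P−X) with t = 13/18, so XK:KP = 13/18:5/18

XK:KP = 13/5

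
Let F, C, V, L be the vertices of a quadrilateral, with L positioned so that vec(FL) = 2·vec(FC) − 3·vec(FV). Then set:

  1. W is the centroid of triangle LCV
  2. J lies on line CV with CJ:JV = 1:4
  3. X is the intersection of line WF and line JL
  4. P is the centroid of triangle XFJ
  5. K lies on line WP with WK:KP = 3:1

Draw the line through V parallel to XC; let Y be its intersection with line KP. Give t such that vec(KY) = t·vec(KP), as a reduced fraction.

Assign F = (0, 0), C = (1, 0), V = (0, 1), L = (2, -3) — the answer is frame-independent, so this choice is without loss of generality.
1. W is the centroid of triangle LCV ⇒ W = (1, -2/3)
2. J lies on line CV with CJ:JV = 1:4 ⇒ J = (4/5, 1/5)
3. X is the intersection of line WF and line JL ⇒ X = (7/6, -7/9)
4. P is the centroid of triangle XFJ ⇒ P = (59/90, -26/135)
5. K lies on line WP with WK:KP = 3:1 ⇒ K = (89/120, -14/45)
through V parallel to XC: direction (-1/6, 7/9); meets KP at Y = (3/34, 10/17)
Y = K + t·(P−K) with t = 129/17

t = 129/17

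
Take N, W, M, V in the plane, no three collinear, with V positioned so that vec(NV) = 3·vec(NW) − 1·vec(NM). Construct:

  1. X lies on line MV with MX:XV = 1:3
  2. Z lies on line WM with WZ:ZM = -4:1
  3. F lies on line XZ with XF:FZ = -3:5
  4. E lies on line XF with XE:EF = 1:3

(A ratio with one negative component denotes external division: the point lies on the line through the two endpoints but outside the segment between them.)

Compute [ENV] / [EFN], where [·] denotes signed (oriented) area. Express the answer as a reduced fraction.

Choose coordinates N = (0, 0), W = (1, 0), M = (0, 1), V = (3, -1).
1. X lies on line MV with MX:XV = 1:3 ⇒ X = (3/4, 1/2)
2. Z lies on line WM with WZ:ZM = -4:1 ⇒ Z = (-1/3, 4/3)
3. F lies on line XZ with XF:FZ = -3:5 ⇒ F = (19/8, -3/4)
4. E lies on line XF with XE:EF = 1:3 ⇒ E = (37/32, 3/16)
2·[ENV] = 55/32, 2·[EFN] = -21/16
[ENV]:[EFN] = 55/32:-21/16 = -55/42

[ENV]:[EFN] = -55/42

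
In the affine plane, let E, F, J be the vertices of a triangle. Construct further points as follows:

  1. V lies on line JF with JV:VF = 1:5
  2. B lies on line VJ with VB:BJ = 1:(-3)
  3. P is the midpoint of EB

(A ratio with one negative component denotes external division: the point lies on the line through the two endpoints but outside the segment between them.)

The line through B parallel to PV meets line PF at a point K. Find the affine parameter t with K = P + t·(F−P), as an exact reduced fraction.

Choose coordinates E = (0, 0), F = (1, 0), J = (0, 1).
1. V lies on line JF with JV:VF = 1:5 ⇒ V = (1/6, 5/6)
2. B lies on line VJ with VB:BJ = 1:(-3) ⇒ B = (1/4, 3/4)
3. P is the midpoint of EB ⇒ P = (1/8, 3/8)
through B parallel to PV: direction (1/24, 11/24); meets PF at K = (17/80, 27/80)
K = P + t·(F−P) with t = 1/10

t = 1/10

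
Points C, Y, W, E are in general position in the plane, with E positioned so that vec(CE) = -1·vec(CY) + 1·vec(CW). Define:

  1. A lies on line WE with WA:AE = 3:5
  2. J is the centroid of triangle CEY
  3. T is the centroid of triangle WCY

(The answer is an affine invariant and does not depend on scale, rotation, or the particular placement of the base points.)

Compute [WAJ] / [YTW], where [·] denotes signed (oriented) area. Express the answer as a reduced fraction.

Set C = (0, 0), Y = (1, 0), W = (0, 1), E = (-1, 1); any affine frame gives the same invariant.
1. A lies on line WE with WA:AE = 3:5 ⇒ A = (-3/8, 1)
2. J is the centroid of triangle CEY ⇒ J = (0, 1/3)
3. T is the centroid of triangle WCY ⇒ T = (1/3, 1/3)
2·[WAJ] = 1/4, 2·[YTW] = -1/3
[WAJ]:[YTW] = 1/4:-1/3 = -3/4

[WAJ]:[YTW] = -3/4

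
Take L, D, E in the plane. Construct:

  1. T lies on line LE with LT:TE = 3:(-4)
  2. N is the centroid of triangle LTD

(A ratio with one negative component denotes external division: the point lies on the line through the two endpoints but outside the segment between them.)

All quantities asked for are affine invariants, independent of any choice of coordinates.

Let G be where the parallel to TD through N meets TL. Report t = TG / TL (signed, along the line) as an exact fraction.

t = 1/3

Assign L = (0, 0), D = (1, 0), E = (0, 1) — the answer is frame-independent, so this choice is without loss of generality.
1. T lies on line LE with LT:TE = 3:(-4) ⇒ T = (0, -3)
2. N is the centroid of triangle LTD ⇒ N = (1/3, -1)
through N parallel to TD: direction (1, 3); meets TL at G = (0, -2)
G = T + t·(L−T) with t = 1/3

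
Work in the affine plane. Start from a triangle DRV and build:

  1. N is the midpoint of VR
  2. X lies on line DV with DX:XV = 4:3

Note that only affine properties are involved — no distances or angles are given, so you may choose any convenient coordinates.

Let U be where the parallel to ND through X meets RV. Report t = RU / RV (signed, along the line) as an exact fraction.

Choose coordinates D = (0, 0), R = (1, 0), V = (0, 1).
1. N is the midpoint of VR ⇒ N = (1/2, 1/2)
2. X lies on line DV with DX:XV = 4:3 ⇒ X = (0, 4/7)
through X parallel to ND: direction (-1/2, -1/2); meets RV at U = (3/14, 11/14)
U = R + t·(V−R) with t = 11/14

t = 11/14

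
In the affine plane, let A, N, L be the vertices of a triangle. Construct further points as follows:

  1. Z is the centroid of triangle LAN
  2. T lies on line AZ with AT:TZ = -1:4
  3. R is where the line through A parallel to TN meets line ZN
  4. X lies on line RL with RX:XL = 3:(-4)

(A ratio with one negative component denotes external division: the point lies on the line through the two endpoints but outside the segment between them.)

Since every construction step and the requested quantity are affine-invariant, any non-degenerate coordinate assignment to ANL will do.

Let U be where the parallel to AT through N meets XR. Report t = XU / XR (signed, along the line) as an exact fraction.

Work in coordinates with A = (0, 0), N = (1, 0), L = (0, 1).
1. Z is the centroid of triangle LAN ⇒ Z = (1/3, 1/3)
2. T lies on line AZ with AT:TZ = -1:4 ⇒ T = (-1/9, -1/9)
3. R is where the line through A parallel to TN meets line ZN ⇒ R = (5/6, 1/12)
4. X lies on line RL with RX:XL = 3:(-4) ⇒ X = (10/3, -8/3)
through N parallel to AT: direction (-1/9, -1/9); meets XR at U = (20/21, -1/21)
U = X + t·(R−X) with t = 20/21

t = 20/21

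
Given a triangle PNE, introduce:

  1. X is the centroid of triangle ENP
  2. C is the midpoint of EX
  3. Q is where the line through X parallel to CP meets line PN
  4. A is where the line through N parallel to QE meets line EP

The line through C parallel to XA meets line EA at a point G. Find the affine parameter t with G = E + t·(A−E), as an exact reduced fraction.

Set P = (0, 0), N = (1, 0), E = (0, 1); any affine frame gives the same invariant.
1. X is the centroid of triangle ENP ⇒ X = (1/3, 1/3)
2. C is the midpoint of EX ⇒ C = (1/6, 2/3)
3. Q is where the line through X parallel to CP meets line PN ⇒ Q = (1/4, 0)
4. A is where the line through N parallel to QE meets line EP ⇒ A = (0, 4)
through C parallel to XA: direction (-1/3, 11/3); meets EA at G = (0, 5/2)
G = E + t·(A−E) with t = 1/2

t = 1/2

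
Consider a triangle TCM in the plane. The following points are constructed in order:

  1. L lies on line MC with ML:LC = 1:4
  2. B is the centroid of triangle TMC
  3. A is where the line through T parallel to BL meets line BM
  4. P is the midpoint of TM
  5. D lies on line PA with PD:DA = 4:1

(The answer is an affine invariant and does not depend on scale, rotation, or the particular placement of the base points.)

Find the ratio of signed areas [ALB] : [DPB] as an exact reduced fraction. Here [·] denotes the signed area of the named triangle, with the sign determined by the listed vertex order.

[ALB]:[DPB] = -1/2

Work in coordinates with T = (0, 0), C = (1, 0), M = (0, 1).
1. L lies on line MC with ML:LC = 1:4 ⇒ L = (1/5, 4/5)
2. B is the centroid of triangle TMC ⇒ B = (1/3, 1/3)
3. A is where the line through T parallel to BL meets line BM ⇒ A = (-2/3, 7/3)
4. P is the midpoint of TM ⇒ P = (0, 1/2)
5. D lies on line PA with PD:DA = 4:1 ⇒ D = (-8/15, 59/30)
2·[ALB] = -1/5, 2·[DPB] = 2/5
[ALB]:[DPB] = -1/5:2/5 = -1/2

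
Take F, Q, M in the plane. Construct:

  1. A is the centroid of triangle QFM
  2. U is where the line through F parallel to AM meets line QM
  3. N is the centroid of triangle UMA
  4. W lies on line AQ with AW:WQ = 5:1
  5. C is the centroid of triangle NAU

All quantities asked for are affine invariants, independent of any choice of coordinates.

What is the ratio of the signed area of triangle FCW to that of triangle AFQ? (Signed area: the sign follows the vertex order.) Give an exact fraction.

[FCW]:[AFQ] = -28/9

Choose coordinates F = (0, 0), Q = (1, 0), M = (0, 1).
1. A is the centroid of triangle QFM ⇒ A = (1/3, 1/3)
2. U is where the line through F parallel to AM meets line QM ⇒ U = (-1, 2)
3. N is the centroid of triangle UMA ⇒ N = (-2/9, 10/9)
4. W lies on line AQ with AW:WQ = 5:1 ⇒ W = (8/9, 1/18)
5. C is the centroid of triangle NAU ⇒ C = (-8/27, 31/27)
2·[FCW] = -28/27, 2·[AFQ] = 1/3
[FCW]:[AFQ] = -28/27:1/3 = -28/9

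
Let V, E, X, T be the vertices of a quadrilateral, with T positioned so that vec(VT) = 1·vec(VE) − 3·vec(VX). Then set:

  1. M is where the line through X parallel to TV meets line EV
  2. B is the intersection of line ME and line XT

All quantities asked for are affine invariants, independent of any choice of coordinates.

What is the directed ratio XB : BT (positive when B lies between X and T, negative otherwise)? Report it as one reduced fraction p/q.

XB:BT = 1/3

Work in coordinates with V = (0, 0), E = (1, 0), X = (0, 1), T = (1, -3).
1. M is where the line through X parallel to TV meets line EV ⇒ M = (1/3, 0)
2. B is the intersection of line ME and line XT ⇒ B = (1/4, 0)
B = X + t·(T−X) with t = 1/4, so XB:BT = t:(1−t) = 1/4:3/4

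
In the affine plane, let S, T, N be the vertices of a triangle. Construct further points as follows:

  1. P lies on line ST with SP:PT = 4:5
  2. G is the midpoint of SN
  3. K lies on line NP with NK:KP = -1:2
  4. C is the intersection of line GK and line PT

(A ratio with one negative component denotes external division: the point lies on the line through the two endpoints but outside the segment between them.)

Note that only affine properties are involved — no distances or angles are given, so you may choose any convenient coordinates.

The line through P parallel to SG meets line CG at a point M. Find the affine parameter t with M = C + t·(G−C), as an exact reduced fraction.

Choose coordinates S = (0, 0), T = (1, 0), N = (0, 1).
1. P lies on line ST with SP:PT = 4:5 ⇒ P = (4/9, 0)
2. G is the midpoint of SN ⇒ G = (0, 1/2)
3. K lies on line NP with NK:KP = -1:2 ⇒ K = (-4/9, 2)
4. C is the intersection of line GK and line PT ⇒ C = (4/27, 0)
through P parallel to SG: direction (0, 1/2); meets CG at M = (4/9, -1)
M = C + t·(G−C) with t = -2

t = -2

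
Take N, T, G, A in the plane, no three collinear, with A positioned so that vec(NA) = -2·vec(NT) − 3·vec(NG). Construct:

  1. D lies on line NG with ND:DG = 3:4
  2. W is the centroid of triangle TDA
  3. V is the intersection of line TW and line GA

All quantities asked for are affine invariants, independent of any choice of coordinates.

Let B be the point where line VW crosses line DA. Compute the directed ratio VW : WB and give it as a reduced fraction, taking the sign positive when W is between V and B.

VW:WB = -25/19

Assign N = (0, 0), T = (1, 0), G = (0, 1), A = (-2, -3) — the answer is frame-independent, so this choice is without loss of generality.
1. D lies on line NG with ND:DG = 3:4 ⇒ D = (0, 3/7)
2. W is the centroid of triangle TDA ⇒ W = (-1/3, -6/7)
3. V is the intersection of line TW and line GA ⇒ V = (-23/19, -27/19)
line VW meets DA at B = (-1, -9/7)
W = V + t·(B−V) with t = 25/6, so VW:WB = 25/6:-19/6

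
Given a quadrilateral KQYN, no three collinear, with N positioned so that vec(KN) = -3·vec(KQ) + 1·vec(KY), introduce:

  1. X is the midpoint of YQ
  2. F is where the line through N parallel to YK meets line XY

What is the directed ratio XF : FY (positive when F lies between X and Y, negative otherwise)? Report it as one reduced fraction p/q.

XF:FY = -7/6

Assign K = (0, 0), Q = (1, 0), Y = (0, 1), N = (-3, 1) — the answer is frame-independent, so this choice is without loss of generality.
1. X is the midpoint of YQ ⇒ X = (1/2, 1/2)
2. F is where the line through N parallel to YK meets line XY ⇒ F = (-3, 4)
F = X + t·(Y−X) with t = 7, so XF:FY = t:(1−t) = 7:-6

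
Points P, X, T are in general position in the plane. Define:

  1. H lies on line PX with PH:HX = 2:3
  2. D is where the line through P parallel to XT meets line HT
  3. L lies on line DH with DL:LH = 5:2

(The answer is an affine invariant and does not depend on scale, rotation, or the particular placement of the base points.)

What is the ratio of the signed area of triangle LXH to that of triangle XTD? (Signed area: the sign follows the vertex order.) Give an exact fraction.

[LXH]:[XTD] = 4/35

Choose coordinates P = (0, 0), X = (1, 0), T = (0, 1).
1. H lies on line PX with PH:HX = 2:3 ⇒ H = (2/5, 0)
2. D is where the line through P parallel to XT meets line HT ⇒ D = (2/3, -2/3)
3. L lies on line DH with DL:LH = 5:2 ⇒ L = (10/21, -4/21)
2·[LXH] = 4/35, 2·[XTD] = 1
[LXH]:[XTD] = 4/35:1 = 4/35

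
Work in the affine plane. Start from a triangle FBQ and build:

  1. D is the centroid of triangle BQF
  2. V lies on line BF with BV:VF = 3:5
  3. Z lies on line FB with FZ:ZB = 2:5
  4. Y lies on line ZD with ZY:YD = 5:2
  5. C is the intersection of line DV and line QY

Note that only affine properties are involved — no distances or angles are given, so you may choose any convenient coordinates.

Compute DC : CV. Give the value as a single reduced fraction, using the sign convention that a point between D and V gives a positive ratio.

DC:CV = -6/23

Set F = (0, 0), B = (1, 0), Q = (0, 1); any affine frame gives the same invariant.
1. D is the centroid of triangle BQF ⇒ D = (1/3, 1/3)
2. V lies on line BF with BV:VF = 3:5 ⇒ V = (5/8, 0)
3. Z lies on line FB with FZ:ZB = 2:5 ⇒ Z = (2/7, 0)
4. Y lies on line ZD with ZY:YD = 5:2 ⇒ Y = (47/147, 5/21)
5. C is the intersection of line DV and line QY ⇒ C = (47/204, 23/51)
C = D + t·(V−D) with t = -6/17, so DC:CV = t:(1−t) = -6/17:23/17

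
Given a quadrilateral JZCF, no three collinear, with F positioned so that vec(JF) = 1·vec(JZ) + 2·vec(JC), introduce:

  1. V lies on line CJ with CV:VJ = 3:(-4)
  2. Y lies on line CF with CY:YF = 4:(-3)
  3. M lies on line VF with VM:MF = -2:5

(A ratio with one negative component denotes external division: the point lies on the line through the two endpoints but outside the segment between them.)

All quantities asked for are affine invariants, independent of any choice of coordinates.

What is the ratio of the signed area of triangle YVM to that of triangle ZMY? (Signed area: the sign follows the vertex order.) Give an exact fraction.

Assign J = (0, 0), Z = (1, 0), C = (0, 1), F = (1, 2) — the answer is frame-independent, so this choice is without loss of generality.
1. V lies on line CJ with CV:VJ = 3:(-4) ⇒ V = (0, 4)
2. Y lies on line CF with CY:YF = 4:(-3) ⇒ Y = (4, 5)
3. M lies on line VF with VM:MF = -2:5 ⇒ M = (-2/3, 16/3)
2·[YVM] = -6, 2·[ZMY] = -73/3
[YVM]:[ZMY] = -6:-73/3 = 18/73

[YVM]:[ZMY] = 18/73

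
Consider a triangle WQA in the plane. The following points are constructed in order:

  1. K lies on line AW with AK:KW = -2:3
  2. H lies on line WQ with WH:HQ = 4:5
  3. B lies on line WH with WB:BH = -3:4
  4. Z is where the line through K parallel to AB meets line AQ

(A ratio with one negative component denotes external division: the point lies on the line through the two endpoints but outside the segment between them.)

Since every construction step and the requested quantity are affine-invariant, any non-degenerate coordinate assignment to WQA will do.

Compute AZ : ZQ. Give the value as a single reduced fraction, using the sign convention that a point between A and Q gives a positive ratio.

AZ:ZQ = -8/15

Set W = (0, 0), Q = (1, 0), A = (0, 1); any affine frame gives the same invariant.
1. K lies on line AW with AK:KW = -2:3 ⇒ K = (0, 3)
2. H lies on line WQ with WH:HQ = 4:5 ⇒ H = (4/9, 0)
3. B lies on line WH with WB:BH = -3:4 ⇒ B = (-4/3, 0)
4. Z is where the line through K parallel to AB meets line AQ ⇒ Z = (-8/7, 15/7)
Z = A + t·(Q−A) with t = -8/7, so AZ:ZQ = t:(1−t) = -8/7:15/7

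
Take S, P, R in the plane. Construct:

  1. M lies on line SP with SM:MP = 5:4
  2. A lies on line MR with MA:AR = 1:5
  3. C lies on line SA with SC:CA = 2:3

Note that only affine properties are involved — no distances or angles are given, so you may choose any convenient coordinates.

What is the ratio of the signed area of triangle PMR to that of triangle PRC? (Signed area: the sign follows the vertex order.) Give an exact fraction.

Assign S = (0, 0), P = (1, 0), R = (0, 1) — the answer is frame-independent, so this choice is without loss of generality.
1. M lies on line SP with SM:MP = 5:4 ⇒ M = (5/9, 0)
2. A lies on line MR with MA:AR = 1:5 ⇒ A = (25/54, 1/6)
3. C lies on line SA with SC:CA = 2:3 ⇒ C = (5/27, 1/15)
2·[PMR] = -4/9, 2·[PRC] = 101/135
[PMR]:[PRC] = -4/9:101/135 = -60/101

[PMR]:[PRC] = -60/101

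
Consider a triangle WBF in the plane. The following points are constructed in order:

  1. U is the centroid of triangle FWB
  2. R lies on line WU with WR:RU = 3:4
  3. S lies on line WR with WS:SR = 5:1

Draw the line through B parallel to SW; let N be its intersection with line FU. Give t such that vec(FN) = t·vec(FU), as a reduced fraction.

t = 2

Choose coordinates W = (0, 0), B = (1, 0), F = (0, 1).
1. U is the centroid of triangle FWB ⇒ U = (1/3, 1/3)
2. R lies on line WU with WR:RU = 3:4 ⇒ R = (1/7, 1/7)
3. S lies on line WR with WS:SR = 5:1 ⇒ S = (5/42, 5/42)
through B parallel to SW: direction (-5/42, -5/42); meets FU at N = (2/3, -1/3)
N = F + t·(U−F) with t = 2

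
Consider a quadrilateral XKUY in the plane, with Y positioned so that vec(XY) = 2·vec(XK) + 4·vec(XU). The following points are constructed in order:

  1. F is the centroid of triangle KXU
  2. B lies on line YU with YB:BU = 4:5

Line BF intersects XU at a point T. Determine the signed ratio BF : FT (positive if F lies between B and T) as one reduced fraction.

BF:FT = 7/3

Set X = (0, 0), K = (1, 0), U = (0, 1), Y = (2, 4); any affine frame gives the same invariant.
1. F is the centroid of triangle KXU ⇒ F = (1/3, 1/3)
2. B lies on line YU with YB:BU = 4:5 ⇒ B = (10/9, 8/3)
line BF meets XU at T = (0, -2/3)
F = B + t·(T−B) with t = 7/10, so BF:FT = 7/10:3/10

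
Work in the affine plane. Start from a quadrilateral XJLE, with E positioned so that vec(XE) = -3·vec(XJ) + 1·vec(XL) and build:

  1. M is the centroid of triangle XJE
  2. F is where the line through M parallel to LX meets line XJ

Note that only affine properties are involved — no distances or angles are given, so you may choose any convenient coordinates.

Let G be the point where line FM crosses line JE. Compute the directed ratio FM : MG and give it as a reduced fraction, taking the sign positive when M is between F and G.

FM:MG = 4

Work in coordinates with X = (0, 0), J = (1, 0), L = (0, 1), E = (-3, 1).
1. M is the centroid of triangle XJE ⇒ M = (-2/3, 1/3)
2. F is where the line through M parallel to LX meets line XJ ⇒ F = (-2/3, 0)
line FM meets JE at G = (-2/3, 5/12)
M = F + t·(G−F) with t = 4/5, so FM:MG = 4/5:1/5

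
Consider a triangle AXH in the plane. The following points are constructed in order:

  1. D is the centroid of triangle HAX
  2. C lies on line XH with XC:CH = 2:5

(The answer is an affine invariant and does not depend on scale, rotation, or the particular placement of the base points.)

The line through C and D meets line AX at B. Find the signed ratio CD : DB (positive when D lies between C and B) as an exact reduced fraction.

CD:DB = -1/7

Choose coordinates A = (0, 0), X = (1, 0), H = (0, 1).
1. D is the centroid of triangle HAX ⇒ D = (1/3, 1/3)
2. C lies on line XH with XC:CH = 2:5 ⇒ C = (5/7, 2/7)
line CD meets AX at B = (3, 0)
D = C + t·(B−C) with t = -1/6, so CD:DB = -1/6:7/6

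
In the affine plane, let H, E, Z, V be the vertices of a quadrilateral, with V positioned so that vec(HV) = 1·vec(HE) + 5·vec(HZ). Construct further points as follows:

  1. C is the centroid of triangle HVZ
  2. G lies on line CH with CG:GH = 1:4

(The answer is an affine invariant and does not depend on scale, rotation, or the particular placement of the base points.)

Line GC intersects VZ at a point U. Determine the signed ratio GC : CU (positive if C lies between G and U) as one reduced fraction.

Work in coordinates with H = (0, 0), E = (1, 0), Z = (0, 1), V = (1, 5).
1. C is the centroid of triangle HVZ ⇒ C = (1/3, 2)
2. G lies on line CH with CG:GH = 1:4 ⇒ G = (4/15, 8/5)
line GC meets VZ at U = (1/2, 3)
C = G + t·(U−G) with t = 2/7, so GC:CU = 2/7:5/7

GC:CU = 2/5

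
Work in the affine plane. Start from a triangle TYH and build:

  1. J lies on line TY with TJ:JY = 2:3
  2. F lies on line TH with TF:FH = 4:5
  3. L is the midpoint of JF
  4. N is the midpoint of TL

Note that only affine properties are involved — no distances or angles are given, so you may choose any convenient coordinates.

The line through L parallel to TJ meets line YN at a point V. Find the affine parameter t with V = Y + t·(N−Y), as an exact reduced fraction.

Set T = (0, 0), Y = (1, 0), H = (0, 1); any affine frame gives the same invariant.
1. J lies on line TY with TJ:JY = 2:3 ⇒ J = (2/5, 0)
2. F lies on line TH with TF:FH = 4:5 ⇒ F = (0, 4/9)
3. L is the midpoint of JF ⇒ L = (1/5, 2/9)
4. N is the midpoint of TL ⇒ N = (1/10, 1/9)
through L parallel to TJ: direction (2/5, 0); meets YN at V = (-4/5, 2/9)
V = Y + t·(N−Y) with t = 2

t = 2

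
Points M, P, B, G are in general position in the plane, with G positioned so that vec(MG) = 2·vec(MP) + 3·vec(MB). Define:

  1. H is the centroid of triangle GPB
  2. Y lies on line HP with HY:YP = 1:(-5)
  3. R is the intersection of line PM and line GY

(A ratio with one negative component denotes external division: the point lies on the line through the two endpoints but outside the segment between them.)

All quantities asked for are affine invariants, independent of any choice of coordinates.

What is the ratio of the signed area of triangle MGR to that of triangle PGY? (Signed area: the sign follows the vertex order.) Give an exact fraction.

[MGR]:[PGY] = 9/20

Work in coordinates with M = (0, 0), P = (1, 0), B = (0, 1), G = (2, 3).
1. H is the centroid of triangle GPB ⇒ H = (1, 4/3)
2. Y lies on line HP with HY:YP = 1:(-5) ⇒ Y = (1, 5/3)
3. R is the intersection of line PM and line GY ⇒ R = (-1/4, 0)
2·[MGR] = 3/4, 2·[PGY] = 5/3
[MGR]:[PGY] = 3/4:5/3 = 9/20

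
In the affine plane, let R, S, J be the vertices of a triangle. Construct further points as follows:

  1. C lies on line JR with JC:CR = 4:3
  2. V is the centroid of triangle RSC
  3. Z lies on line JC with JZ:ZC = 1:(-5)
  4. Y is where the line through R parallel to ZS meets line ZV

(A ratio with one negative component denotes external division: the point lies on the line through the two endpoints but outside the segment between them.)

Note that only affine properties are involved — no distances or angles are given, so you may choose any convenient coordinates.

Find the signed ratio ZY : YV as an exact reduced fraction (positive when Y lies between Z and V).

Assign R = (0, 0), S = (1, 0), J = (0, 1) — the answer is frame-independent, so this choice is without loss of generality.
1. C lies on line JR with JC:CR = 4:3 ⇒ C = (0, 3/7)
2. V is the centroid of triangle RSC ⇒ V = (1/3, 1/7)
3. Z lies on line JC with JZ:ZC = 1:(-5) ⇒ Z = (0, 8/7)
4. Y is where the line through R parallel to ZS meets line ZV ⇒ Y = (8/13, -64/91)
Y = Z + t·(V−Z) with t = 24/13, so ZY:YV = t:(1−t) = 24/13:-11/13

ZY:YV = -24/11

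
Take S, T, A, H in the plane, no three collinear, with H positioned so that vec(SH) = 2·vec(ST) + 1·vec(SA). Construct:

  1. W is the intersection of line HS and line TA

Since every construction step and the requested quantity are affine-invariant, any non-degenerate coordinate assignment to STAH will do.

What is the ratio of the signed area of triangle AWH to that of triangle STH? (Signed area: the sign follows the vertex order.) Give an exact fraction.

Assign S = (0, 0), T = (1, 0), A = (0, 1), H = (2, 1) — the answer is frame-independent, so this choice is without loss of generality.
1. W is the intersection of line HS and line TA ⇒ W = (2/3, 1/3)
2·[AWH] = 4/3, 2·[STH] = 1
[AWH]:[STH] = 4/3:1 = 4/3

[AWH]:[STH] = 4/3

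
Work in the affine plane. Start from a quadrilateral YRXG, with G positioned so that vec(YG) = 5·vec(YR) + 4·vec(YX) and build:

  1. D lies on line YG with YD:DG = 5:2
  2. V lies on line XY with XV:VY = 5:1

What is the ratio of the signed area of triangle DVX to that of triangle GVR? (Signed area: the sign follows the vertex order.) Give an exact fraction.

Set Y = (0, 0), R = (1, 0), X = (0, 1), G = (5, 4); any affine frame gives the same invariant.
1. D lies on line YG with YD:DG = 5:2 ⇒ D = (25/7, 20/7)
2. V lies on line XY with XV:VY = 5:1 ⇒ V = (0, 1/6)
2·[DVX] = -125/42, 2·[GVR] = 14/3
[DVX]:[GVR] = -125/42:14/3 = -125/196

[DVX]:[GVR] = -125/196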